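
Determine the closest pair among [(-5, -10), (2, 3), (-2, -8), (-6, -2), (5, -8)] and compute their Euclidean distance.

Computing all pairwise distances among 5 points:

d((-5, -10), (2, 3)) = 14.7648
d((-5, -10), (-2, -8)) = 3.6056 <-- minimum
d((-5, -10), (-6, -2)) = 8.0623
d((-5, -10), (5, -8)) = 10.198
d((2, 3), (-2, -8)) = 11.7047
d((2, 3), (-6, -2)) = 9.434
d((2, 3), (5, -8)) = 11.4018
d((-2, -8), (-6, -2)) = 7.2111
d((-2, -8), (5, -8)) = 7.0
d((-6, -2), (5, -8)) = 12.53

Closest pair: (-5, -10) and (-2, -8) with distance 3.6056

The closest pair is (-5, -10) and (-2, -8) with Euclidean distance 3.6056. For 5 points, brute-force pairwise comparison is shown above. For large n, the divide-and-conquer algorithm (sort by x, recurse on halves, check the dividing strip) achieves O(n log n).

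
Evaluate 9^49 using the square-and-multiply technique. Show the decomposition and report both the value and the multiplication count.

Computing 9^49 by squaring (build up from 9^1; each line after the first costs one multiplication):

9^1 = 9
9^2 = (9^1)^2 = 9^2 = 81
9^3 = 9 * 9^2 = 9 * 81 = 729
9^6 = (9^3)^2 = 729^2 = 531441
9^12 = (9^6)^2 = 531441^2 = 282429536481
9^24 = (9^12)^2 = 282429536481^2 = 79766443076872509863361
9^48 = (9^24)^2 = 79766443076872509863361^2 = 6362685441135942358474828762538534230890216321
9^49 = 9 * 9^48 = 9 * 6362685441135942358474828762538534230890216321 = 57264168970223481226273458862846808078011946889

Result: 57264168970223481226273458862846808078011946889
Multiplications needed: 7 (7 lines after 9^1)

9^49 = 57264168970223481226273458862846808078011946889. Using exponentiation by squaring, this requires 7 multiplications. The key idea: if the exponent is even, square the half-power; if odd, multiply by the base once.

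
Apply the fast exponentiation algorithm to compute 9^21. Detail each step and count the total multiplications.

Computing 9^21 by squaring (build up from 9^1; each line after the first costs one multiplication):

9^1 = 9
9^2 = (9^1)^2 = 9^2 = 81
9^4 = (9^2)^2 = 81^2 = 6561
9^5 = 9 * 9^4 = 9 * 6561 = 59049
9^10 = (9^5)^2 = 59049^2 = 3486784401
9^20 = (9^10)^2 = 3486784401^2 = 12157665459056928801
9^21 = 9 * 9^20 = 9 * 12157665459056928801 = 109418989131512359209

Result: 109418989131512359209
Multiplications needed: 6 (6 lines after 9^1)

9^21 = 109418989131512359209. Using exponentiation by squaring, this requires 6 multiplications. The key idea: if the exponent is even, square the half-power; if odd, multiply by the base once.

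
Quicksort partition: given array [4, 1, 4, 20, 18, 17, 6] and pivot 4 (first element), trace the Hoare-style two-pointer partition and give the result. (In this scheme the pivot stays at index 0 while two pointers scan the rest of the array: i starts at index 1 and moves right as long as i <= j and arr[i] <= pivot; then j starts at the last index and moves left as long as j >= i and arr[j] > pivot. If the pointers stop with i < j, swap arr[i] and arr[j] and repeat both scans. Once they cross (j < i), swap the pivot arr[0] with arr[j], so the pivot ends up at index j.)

Hoare-style two-pointer partition with pivot = 4:

Initial array: [4, 1, 4, 20, 18, 17, 6]

Pointers start at i = 1, j = 6.
i ends at 3, j ends at 2: the pointers have crossed (j < i), so scanning stops.

Swap pivot arr[0] with arr[2] to place pivot at position 2: [4, 1, 4, 20, 18, 17, 6]
Pivot position: 2

After partitioning with pivot 4, the array becomes [4, 1, 4, 20, 18, 17, 6]. The pivot is placed at index 2. All elements to the left of the pivot are <= 4, and all elements to the right are > 4.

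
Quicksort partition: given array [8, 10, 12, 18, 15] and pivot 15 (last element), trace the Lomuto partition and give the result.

Lomuto partition with pivot = 15:

Initial array: [8, 10, 12, 18, 15]

arr[0]=8 <= 15: swap with position 0, array becomes [8, 10, 12, 18, 15]
arr[1]=10 <= 15: swap with position 1, array becomes [8, 10, 12, 18, 15]
arr[2]=12 <= 15: swap with position 2, array becomes [8, 10, 12, 18, 15]
arr[3]=18 > 15: no swap

Place pivot at position 3: [8, 10, 12, 15, 18]
Pivot position: 3

After partitioning with pivot 15, the array becomes [8, 10, 12, 15, 18]. The pivot is placed at index 3. All elements to the left of the pivot are <= 15, and all elements to the right are > 15.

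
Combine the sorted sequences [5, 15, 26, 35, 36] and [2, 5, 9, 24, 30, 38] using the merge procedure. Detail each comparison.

Merging process:

Compare 5 vs 2: take 2 from right. Merged: [2]
Compare 5 vs 5: take 5 from left. Merged: [2, 5]
Compare 15 vs 5: take 5 from right. Merged: [2, 5, 5]
Compare 15 vs 9: take 9 from right. Merged: [2, 5, 5, 9]
Compare 15 vs 24: take 15 from left. Merged: [2, 5, 5, 9, 15]
Compare 26 vs 24: take 24 from right. Merged: [2, 5, 5, 9, 15, 24]
Compare 26 vs 30: take 26 from left. Merged: [2, 5, 5, 9, 15, 24, 26]
Compare 35 vs 30: take 30 from right. Merged: [2, 5, 5, 9, 15, 24, 26, 30]
Compare 35 vs 38: take 35 from left. Merged: [2, 5, 5, 9, 15, 24, 26, 30, 35]
Compare 36 vs 38: take 36 from left. Merged: [2, 5, 5, 9, 15, 24, 26, 30, 35, 36]
Append remaining from right: [38]. Merged: [2, 5, 5, 9, 15, 24, 26, 30, 35, 36, 38]

Final merged array: [2, 5, 5, 9, 15, 24, 26, 30, 35, 36, 38]
Total comparisons: 10

The merged array is [2, 5, 5, 9, 15, 24, 26, 30, 35, 36, 38], requiring 10 comparisons. The merge step runs in O(n) time where n is the total number of elements.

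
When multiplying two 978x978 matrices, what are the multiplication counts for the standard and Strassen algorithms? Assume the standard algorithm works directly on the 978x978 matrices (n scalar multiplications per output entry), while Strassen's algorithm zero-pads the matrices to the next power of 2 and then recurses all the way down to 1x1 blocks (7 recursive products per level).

Matrix multiplication for 978x978 matrices:

Strassen's algorithm requires power-of-2 dimensions. Pad 978x978 to 1024x1024 (next power of 2).

Standard algorithm: 978^3 = 935441352 multiplications
Strassen's algorithm: 7^(log2(1024)) = 7^10 = 282475249 multiplications
Savings: 935441352 - 282475249 = 652966103 multiplications

Standard: 935441352 multiplications (978^3). Strassen: 282475249 multiplications (7^10, after padding to 1024x1024). Strassen reduces 8 recursive multiplications to 7 at each level.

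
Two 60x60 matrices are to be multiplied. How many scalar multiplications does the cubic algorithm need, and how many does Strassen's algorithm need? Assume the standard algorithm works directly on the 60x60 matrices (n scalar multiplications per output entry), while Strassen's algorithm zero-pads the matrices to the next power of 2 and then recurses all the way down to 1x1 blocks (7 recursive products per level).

Matrix multiplication for 60x60 matrices:

Strassen's algorithm requires power-of-2 dimensions. Pad 60x60 to 64x64 (next power of 2).

Standard algorithm: 60^3 = 216000 multiplications
Strassen's algorithm: 7^(log2(64)) = 7^6 = 117649 multiplications
Savings: 216000 - 117649 = 98351 multiplications

Standard: 216000 multiplications (60^3). Strassen: 117649 multiplications (7^6, after padding to 64x64). Strassen reduces 8 recursive multiplications to 7 at each level.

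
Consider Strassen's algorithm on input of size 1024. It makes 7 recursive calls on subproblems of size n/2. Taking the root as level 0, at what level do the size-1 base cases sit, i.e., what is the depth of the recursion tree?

For divide and conquer with division factor 2:

Problem sizes at each level:
Level 0: 1024
Level 1: 512
Level 2: 256
Level 3: 128
Level 4: 64
Level 5: 32
Level 6: 16
Level 7: 8
Level 8: 4
Level 9: 2
Level 10: 1

The root is level 0 and the size-1 base case is level 10 (the tree spans levels 0 through 10, i.e. 11 levels counting the root), so the depth is the number of divisions: log_2(1024) = 10

The recursion tree depth is log_2(1024) = 10. At each level, the problem size is divided by 2, so it takes 10 divisions to reduce to a base case of size 1. The algorithm makes 7 recursive calls at each level.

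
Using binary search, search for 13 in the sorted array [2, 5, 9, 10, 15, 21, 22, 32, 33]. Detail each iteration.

Binary search for 13 in [2, 5, 9, 10, 15, 21, 22, 32, 33]:

lo=0, hi=8, mid=4, arr[mid]=15 -> 15 > 13, search left half
lo=0, hi=3, mid=1, arr[mid]=5 -> 5 < 13, search right half
lo=2, hi=3, mid=2, arr[mid]=9 -> 9 < 13, search right half
lo=3, hi=3, mid=3, arr[mid]=10 -> 10 < 13, search right half
lo=4 > hi=3, target 13 not found

Binary search determines that 13 is not in the array after 4 comparisons. The search space was exhausted without finding the target.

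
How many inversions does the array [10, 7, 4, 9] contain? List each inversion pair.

Finding inversions in [10, 7, 4, 9]:

(0, 1): arr[0]=10 > arr[1]=7
(0, 2): arr[0]=10 > arr[2]=4
(0, 3): arr[0]=10 > arr[3]=9
(1, 2): arr[1]=7 > arr[2]=4

Total inversions: 4

The array has 4 inversion(s): (0,1), (0,2), (0,3), (1,2). Each pair (i,j) satisfies i < j and arr[i] > arr[j].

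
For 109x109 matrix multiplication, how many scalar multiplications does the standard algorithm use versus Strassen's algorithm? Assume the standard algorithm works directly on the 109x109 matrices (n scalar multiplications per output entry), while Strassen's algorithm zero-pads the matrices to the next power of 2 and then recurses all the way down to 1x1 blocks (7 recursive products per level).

Matrix multiplication for 109x109 matrices:

Strassen's algorithm requires power-of-2 dimensions. Pad 109x109 to 128x128 (next power of 2).

Standard algorithm: 109^3 = 1295029 multiplications
Strassen's algorithm: 7^(log2(128)) = 7^7 = 823543 multiplications
Savings: 1295029 - 823543 = 471486 multiplications

Standard: 1295029 multiplications (109^3). Strassen: 823543 multiplications (7^7, after padding to 128x128). Strassen reduces 8 recursive multiplications to 7 at each level.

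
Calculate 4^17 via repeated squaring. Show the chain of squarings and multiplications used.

Computing 4^17 by squaring (build up from 4^1; each line after the first costs one multiplication):

4^1 = 4
4^2 = (4^1)^2 = 4^2 = 16
4^4 = (4^2)^2 = 16^2 = 256
4^8 = (4^4)^2 = 256^2 = 65536
4^16 = (4^8)^2 = 65536^2 = 4294967296
4^17 = 4 * 4^16 = 4 * 4294967296 = 17179869184

Result: 17179869184
Multiplications needed: 5 (5 lines after 4^1)

4^17 = 17179869184. Using exponentiation by squaring, this requires 5 multiplications. The key idea: if the exponent is even, square the half-power; if odd, multiply by the base once.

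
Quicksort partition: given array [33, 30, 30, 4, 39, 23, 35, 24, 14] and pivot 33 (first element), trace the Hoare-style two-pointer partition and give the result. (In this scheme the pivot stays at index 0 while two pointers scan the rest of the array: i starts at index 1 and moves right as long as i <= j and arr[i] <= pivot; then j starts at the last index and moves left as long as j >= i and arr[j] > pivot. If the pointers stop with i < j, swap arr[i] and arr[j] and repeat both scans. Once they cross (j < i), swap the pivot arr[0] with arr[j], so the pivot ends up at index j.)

Hoare-style two-pointer partition with pivot = 33:

Initial array: [33, 30, 30, 4, 39, 23, 35, 24, 14]

Pointers start at i = 1, j = 8.
i stops at index 4 (arr[4]=39 > 33), j stops at index 8 (arr[8]=14 <= 33): swap arr[4] and arr[8], array becomes [33, 30, 30, 4, 14, 23, 35, 24, 39]
i stops at index 6 (arr[6]=35 > 33), j stops at index 7 (arr[7]=24 <= 33): swap arr[6] and arr[7], array becomes [33, 30, 30, 4, 14, 23, 24, 35, 39]
i ends at 7, j ends at 6: the pointers have crossed (j < i), so scanning stops.

Swap pivot arr[0] with arr[6] to place pivot at position 6: [24, 30, 30, 4, 14, 23, 33, 35, 39]
Pivot position: 6

After partitioning with pivot 33, the array becomes [24, 30, 30, 4, 14, 23, 33, 35, 39]. The pivot is placed at index 6. All elements to the left of the pivot are <= 33, and all elements to the right are > 33.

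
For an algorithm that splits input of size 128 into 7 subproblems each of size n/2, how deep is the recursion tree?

For divide and conquer with division factor 2:

Problem sizes at each level:
Level 0: 128
Level 1: 64
Level 2: 32
Level 3: 16
Level 4: 8
Level 5: 4
Level 6: 2
Level 7: 1

The root is level 0 and the size-1 base case is level 7 (the tree spans levels 0 through 7, i.e. 8 levels counting the root), so the depth is the number of divisions: log_2(128) = 7

The recursion tree depth is log_2(128) = 7. At each level, the problem size is divided by 2, so it takes 7 divisions to reduce to a base case of size 1. The algorithm makes 7 recursive calls at each level.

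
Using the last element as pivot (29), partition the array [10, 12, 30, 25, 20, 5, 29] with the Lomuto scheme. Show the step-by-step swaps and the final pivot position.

Lomuto partition with pivot = 29:

Initial array: [10, 12, 30, 25, 20, 5, 29]

arr[0]=10 <= 29: swap with position 0, array becomes [10, 12, 30, 25, 20, 5, 29]
arr[1]=12 <= 29: swap with position 1, array becomes [10, 12, 30, 25, 20, 5, 29]
arr[2]=30 > 29: no swap
arr[3]=25 <= 29: swap with position 2, array becomes [10, 12, 25, 30, 20, 5, 29]
arr[4]=20 <= 29: swap with position 3, array becomes [10, 12, 25, 20, 30, 5, 29]
arr[5]=5 <= 29: swap with position 4, array becomes [10, 12, 25, 20, 5, 30, 29]

Place pivot at position 5: [10, 12, 25, 20, 5, 29, 30]
Pivot position: 5

After partitioning with pivot 29, the array becomes [10, 12, 25, 20, 5, 29, 30]. The pivot is placed at index 5. All elements to the left of the pivot are <= 29, and all elements to the right are > 29.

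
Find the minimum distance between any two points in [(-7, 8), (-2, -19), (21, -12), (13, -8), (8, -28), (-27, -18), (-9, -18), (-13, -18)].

Computing all pairwise distances among 8 points:

d((-7, 8), (-2, -19)) = 27.4591
d((-7, 8), (21, -12)) = 34.4093
d((-7, 8), (13, -8)) = 25.6125
d((-7, 8), (8, -28)) = 39.0
d((-7, 8), (-27, -18)) = 32.8024
d((-7, 8), (-9, -18)) = 26.0768
d((-7, 8), (-13, -18)) = 26.6833
d((-2, -19), (21, -12)) = 24.0416
d((-2, -19), (13, -8)) = 18.6011
d((-2, -19), (8, -28)) = 13.4536
d((-2, -19), (-27, -18)) = 25.02
d((-2, -19), (-9, -18)) = 7.0711
d((-2, -19), (-13, -18)) = 11.0454
d((21, -12), (13, -8)) = 8.9443
d((21, -12), (8, -28)) = 20.6155
d((21, -12), (-27, -18)) = 48.3735
d((21, -12), (-9, -18)) = 30.5941
d((21, -12), (-13, -18)) = 34.5254
d((13, -8), (8, -28)) = 20.6155
d((13, -8), (-27, -18)) = 41.2311
d((13, -8), (-9, -18)) = 24.1661
d((13, -8), (-13, -18)) = 27.8568
d((8, -28), (-27, -18)) = 36.4005
d((8, -28), (-9, -18)) = 19.7231
d((8, -28), (-13, -18)) = 23.2594
d((-27, -18), (-9, -18)) = 18.0
d((-27, -18), (-13, -18)) = 14.0
d((-9, -18), (-13, -18)) = 4.0 <-- minimum

Closest pair: (-9, -18) and (-13, -18) with distance 4.0

The closest pair is (-9, -18) and (-13, -18) with Euclidean distance 4.0. For 8 points, brute-force pairwise comparison is shown above. For large n, the divide-and-conquer algorithm (sort by x, recurse on halves, check the dividing strip) achieves O(n log n).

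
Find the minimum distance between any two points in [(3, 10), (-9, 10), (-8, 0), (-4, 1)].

Computing all pairwise distances among 4 points:

d((3, 10), (-9, 10)) = 12.0
d((3, 10), (-8, 0)) = 14.8661
d((3, 10), (-4, 1)) = 11.4018
d((-9, 10), (-8, 0)) = 10.0499
d((-9, 10), (-4, 1)) = 10.2956
d((-8, 0), (-4, 1)) = 4.1231 <-- minimum

Closest pair: (-8, 0) and (-4, 1) with distance 4.1231

The closest pair is (-8, 0) and (-4, 1) with Euclidean distance 4.1231. For 4 points, brute-force pairwise comparison is shown above. For large n, the divide-and-conquer algorithm (sort by x, recurse on halves, check the dividing strip) achieves O(n log n).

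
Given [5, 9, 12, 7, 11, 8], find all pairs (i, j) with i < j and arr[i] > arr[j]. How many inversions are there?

Finding inversions in [5, 9, 12, 7, 11, 8]:

(1, 3): arr[1]=9 > arr[3]=7
(1, 5): arr[1]=9 > arr[5]=8
(2, 3): arr[2]=12 > arr[3]=7
(2, 4): arr[2]=12 > arr[4]=11
(2, 5): arr[2]=12 > arr[5]=8
(4, 5): arr[4]=11 > arr[5]=8

Total inversions: 6

The array has 6 inversion(s): (1,3), (1,5), (2,3), (2,4), (2,5), (4,5). Each pair (i,j) satisfies i < j and arr[i] > arr[j].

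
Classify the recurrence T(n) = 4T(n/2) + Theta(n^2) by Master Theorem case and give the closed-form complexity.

Master Theorem for T(n) = 4T(n/2) + O(n^2):

a = 4, b = 2, c = 2
log_b(a) = log_2(4) = 2.0000

Case 2: c = 2 = log_2(4) = 2.0000
T(n) = O(n^2 log n) = O(n^2 log n)

For T(n) = 4T(n/2) + O(n^2): log_2(4) = 2.0000. This is Case 2 of the Master Theorem (c = log_b(a), equal work at all levels), giving O(n^2 log n).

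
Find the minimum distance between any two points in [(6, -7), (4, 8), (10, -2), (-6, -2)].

Computing all pairwise distances among 4 points:

d((6, -7), (4, 8)) = 15.1327
d((6, -7), (10, -2)) = 6.4031 <-- minimum
d((6, -7), (-6, -2)) = 13.0
d((4, 8), (10, -2)) = 11.6619
d((4, 8), (-6, -2)) = 14.1421
d((10, -2), (-6, -2)) = 16.0

Closest pair: (6, -7) and (10, -2) with distance 6.4031

The closest pair is (6, -7) and (10, -2) with Euclidean distance 6.4031. For 4 points, brute-force pairwise comparison is shown above. For large n, the divide-and-conquer algorithm (sort by x, recurse on halves, check the dividing strip) achieves O(n log n).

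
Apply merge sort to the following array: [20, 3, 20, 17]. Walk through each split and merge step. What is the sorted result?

Merge sort trace:

Split: [20, 3, 20, 17] -> [20, 3] and [20, 17]
  Split: [20, 3] -> [20] and [3]
  Merge: [20] + [3] -> [3, 20]
  Split: [20, 17] -> [20] and [17]
  Merge: [20] + [17] -> [17, 20]
Merge: [3, 20] + [17, 20] -> [3, 17, 20, 20]

Final sorted array: [3, 17, 20, 20]

The merge sort proceeds by recursively splitting the array and merging sorted halves.
After all merges, the sorted array is [3, 17, 20, 20].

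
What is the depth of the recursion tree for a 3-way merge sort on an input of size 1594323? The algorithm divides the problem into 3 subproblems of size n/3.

For divide and conquer with division factor 3:

Problem sizes at each level:
Level 0: 1594323
Level 1: 531441
Level 2: 177147
Level 3: 59049
Level 4: 19683
Level 5: 6561
Level 6: 2187
Level 7: 729
Level 8: 243
Level 9: 81
Level 10: 27
Level 11: 9
Level 12: 3
Level 13: 1

The root is level 0 and the size-1 base case is level 13 (the tree spans levels 0 through 13, i.e. 14 levels counting the root), so the depth is the number of divisions: log_3(1594323) = 13

The recursion tree depth is log_3(1594323) = 13. At each level, the problem size is divided by 3, so it takes 13 divisions to reduce to a base case of size 1. The algorithm makes 3 recursive calls at each level.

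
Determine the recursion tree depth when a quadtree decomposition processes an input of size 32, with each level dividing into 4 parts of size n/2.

For divide and conquer with division factor 2:

Problem sizes at each level:
Level 0: 32
Level 1: 16
Level 2: 8
Level 3: 4
Level 4: 2
Level 5: 1

The root is level 0 and the size-1 base case is level 5 (the tree spans levels 0 through 5, i.e. 6 levels counting the root), so the depth is the number of divisions: log_2(32) = 5

The recursion tree depth is log_2(32) = 5. At each level, the problem size is divided by 2, so it takes 5 divisions to reduce to a base case of size 1. The algorithm makes 4 recursive calls at each level.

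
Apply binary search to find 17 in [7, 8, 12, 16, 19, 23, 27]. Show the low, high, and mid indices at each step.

Binary search for 17 in [7, 8, 12, 16, 19, 23, 27]:

lo=0, hi=6, mid=3, arr[mid]=16 -> 16 < 17, search right half
lo=4, hi=6, mid=5, arr[mid]=23 -> 23 > 17, search left half
lo=4, hi=4, mid=4, arr[mid]=19 -> 19 > 17, search left half
lo=4 > hi=3, target 17 not found

Binary search determines that 17 is not in the array after 3 comparisons. The search space was exhausted without finding the target.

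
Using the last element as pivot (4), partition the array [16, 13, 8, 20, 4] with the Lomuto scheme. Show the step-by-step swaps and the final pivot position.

Lomuto partition with pivot = 4:

Initial array: [16, 13, 8, 20, 4]

arr[0]=16 > 4: no swap
arr[1]=13 > 4: no swap
arr[2]=8 > 4: no swap
arr[3]=20 > 4: no swap

Place pivot at position 0: [4, 13, 8, 20, 16]
Pivot position: 0

After partitioning with pivot 4, the array becomes [4, 13, 8, 20, 16]. The pivot is placed at index 0. All elements to the left of the pivot are <= 4, and all elements to the right are > 4.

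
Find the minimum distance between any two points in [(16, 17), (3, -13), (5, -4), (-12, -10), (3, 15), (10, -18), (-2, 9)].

Computing all pairwise distances among 7 points:

d((16, 17), (3, -13)) = 32.6956
d((16, 17), (5, -4)) = 23.7065
d((16, 17), (-12, -10)) = 38.8973
d((16, 17), (3, 15)) = 13.1529
d((16, 17), (10, -18)) = 35.5106
d((16, 17), (-2, 9)) = 19.6977
d((3, -13), (5, -4)) = 9.2195
d((3, -13), (-12, -10)) = 15.2971
d((3, -13), (3, 15)) = 28.0
d((3, -13), (10, -18)) = 8.6023
d((3, -13), (-2, 9)) = 22.561
d((5, -4), (-12, -10)) = 18.0278
d((5, -4), (3, 15)) = 19.105
d((5, -4), (10, -18)) = 14.8661
d((5, -4), (-2, 9)) = 14.7648
d((-12, -10), (3, 15)) = 29.1548
d((-12, -10), (10, -18)) = 23.4094
d((-12, -10), (-2, 9)) = 21.4709
d((3, 15), (10, -18)) = 33.7343
d((3, 15), (-2, 9)) = 7.8102 <-- minimum
d((10, -18), (-2, 9)) = 29.5466

Closest pair: (3, 15) and (-2, 9) with distance 7.8102

The closest pair is (3, 15) and (-2, 9) with Euclidean distance 7.8102. For 7 points, brute-force pairwise comparison is shown above. For large n, the divide-and-conquer algorithm (sort by x, recurse on halves, check the dividing strip) achieves O(n log n).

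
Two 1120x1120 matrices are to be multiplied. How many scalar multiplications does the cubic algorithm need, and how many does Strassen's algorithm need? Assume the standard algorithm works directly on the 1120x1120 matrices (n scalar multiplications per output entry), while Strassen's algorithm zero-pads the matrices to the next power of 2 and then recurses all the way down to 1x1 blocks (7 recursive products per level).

Matrix multiplication for 1120x1120 matrices:

Strassen's algorithm requires power-of-2 dimensions. Pad 1120x1120 to 2048x2048 (next power of 2).

Standard algorithm: 1120^3 = 1404928000 multiplications
Strassen's algorithm: 7^(log2(2048)) = 7^11 = 1977326743 multiplications
Difference: 1404928000 - 1977326743 = -572398743 (Strassen uses MORE here due to padding overhead — for small or just-over-power-of-2 n, padding can outweigh the per-level savings)

Standard: 1404928000 multiplications (1120^3). Strassen: 1977326743 multiplications (7^11, after padding to 2048x2048). Strassen reduces 8 recursive multiplications to 7 at each level.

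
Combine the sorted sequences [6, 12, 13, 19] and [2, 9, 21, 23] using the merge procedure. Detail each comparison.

Merging process:

Compare 6 vs 2: take 2 from right. Merged: [2]
Compare 6 vs 9: take 6 from left. Merged: [2, 6]
Compare 12 vs 9: take 9 from right. Merged: [2, 6, 9]
Compare 12 vs 21: take 12 from left. Merged: [2, 6, 9, 12]
Compare 13 vs 21: take 13 from left. Merged: [2, 6, 9, 12, 13]
Compare 19 vs 21: take 19 from left. Merged: [2, 6, 9, 12, 13, 19]
Append remaining from right: [21, 23]. Merged: [2, 6, 9, 12, 13, 19, 21, 23]

Final merged array: [2, 6, 9, 12, 13, 19, 21, 23]
Total comparisons: 6

The merged array is [2, 6, 9, 12, 13, 19, 21, 23], requiring 6 comparisons. The merge step runs in O(n) time where n is the total number of elements.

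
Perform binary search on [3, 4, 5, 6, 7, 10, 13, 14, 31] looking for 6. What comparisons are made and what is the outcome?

Binary search for 6 in [3, 4, 5, 6, 7, 10, 13, 14, 31]:

lo=0, hi=8, mid=4, arr[mid]=7 -> 7 > 6, search left half
lo=0, hi=3, mid=1, arr[mid]=4 -> 4 < 6, search right half
lo=2, hi=3, mid=2, arr[mid]=5 -> 5 < 6, search right half
lo=3, hi=3, mid=3, arr[mid]=6 -> Found target at index 3!

Binary search finds 6 at index 3 after 4 comparisons. The search repeatedly halves the search space by comparing with the middle element.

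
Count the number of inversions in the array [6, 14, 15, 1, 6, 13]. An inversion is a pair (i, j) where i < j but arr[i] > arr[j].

Finding inversions in [6, 14, 15, 1, 6, 13]:

(0, 3): arr[0]=6 > arr[3]=1
(1, 3): arr[1]=14 > arr[3]=1
(1, 4): arr[1]=14 > arr[4]=6
(1, 5): arr[1]=14 > arr[5]=13
(2, 3): arr[2]=15 > arr[3]=1
(2, 4): arr[2]=15 > arr[4]=6
(2, 5): arr[2]=15 > arr[5]=13

Total inversions: 7

The array has 7 inversion(s): (0,3), (1,3), (1,4), (1,5), (2,3), (2,4), (2,5). Each pair (i,j) satisfies i < j and arr[i] > arr[j].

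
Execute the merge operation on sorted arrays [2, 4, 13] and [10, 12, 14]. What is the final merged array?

Merging process:

Compare 2 vs 10: take 2 from left. Merged: [2]
Compare 4 vs 10: take 4 from left. Merged: [2, 4]
Compare 13 vs 10: take 10 from right. Merged: [2, 4, 10]
Compare 13 vs 12: take 12 from right. Merged: [2, 4, 10, 12]
Compare 13 vs 14: take 13 from left. Merged: [2, 4, 10, 12, 13]
Append remaining from right: [14]. Merged: [2, 4, 10, 12, 13, 14]

Final merged array: [2, 4, 10, 12, 13, 14]
Total comparisons: 5

The merged array is [2, 4, 10, 12, 13, 14], requiring 5 comparisons. The merge step runs in O(n) time where n is the total number of elements.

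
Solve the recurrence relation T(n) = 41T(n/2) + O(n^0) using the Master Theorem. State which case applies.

Master Theorem for T(n) = 41T(n/2) + O(n^0):

a = 41, b = 2, c = 0
log_b(a) = log_2(41) = 5.3576

Case 1: c = 0 < log_2(41) = 5.3576
T(n) = O(n^(log_2 41))

For T(n) = 41T(n/2) + O(n^0): log_2(41) = 5.3576. This is Case 1 of the Master Theorem (c < log_b(a), work dominated by leaves), giving O(n^(log_2 41)).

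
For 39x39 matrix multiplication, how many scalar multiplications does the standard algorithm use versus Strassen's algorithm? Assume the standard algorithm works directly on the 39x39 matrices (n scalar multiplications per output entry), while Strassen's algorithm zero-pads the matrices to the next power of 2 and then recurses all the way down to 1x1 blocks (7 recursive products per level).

Matrix multiplication for 39x39 matrices:

Strassen's algorithm requires power-of-2 dimensions. Pad 39x39 to 64x64 (next power of 2).

Standard algorithm: 39^3 = 59319 multiplications
Strassen's algorithm: 7^(log2(64)) = 7^6 = 117649 multiplications
Difference: 59319 - 117649 = -58330 (Strassen uses MORE here due to padding overhead — for small or just-over-power-of-2 n, padding can outweigh the per-level savings)

Standard: 59319 multiplications (39^3). Strassen: 117649 multiplications (7^6, after padding to 64x64). Strassen reduces 8 recursive multiplications to 7 at each level.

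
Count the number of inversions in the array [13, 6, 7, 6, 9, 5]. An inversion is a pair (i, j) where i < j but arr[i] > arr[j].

Finding inversions in [13, 6, 7, 6, 9, 5]:

(0, 1): arr[0]=13 > arr[1]=6
(0, 2): arr[0]=13 > arr[2]=7
(0, 3): arr[0]=13 > arr[3]=6
(0, 4): arr[0]=13 > arr[4]=9
(0, 5): arr[0]=13 > arr[5]=5
(1, 5): arr[1]=6 > arr[5]=5
(2, 3): arr[2]=7 > arr[3]=6
(2, 5): arr[2]=7 > arr[5]=5
(3, 5): arr[3]=6 > arr[5]=5
(4, 5): arr[4]=9 > arr[5]=5

Total inversions: 10

The array has 10 inversion(s): (0,1), (0,2), (0,3), (0,4), (0,5), (1,5), (2,3), (2,5), (3,5), (4,5). Each pair (i,j) satisfies i < j and arr[i] > arr[j].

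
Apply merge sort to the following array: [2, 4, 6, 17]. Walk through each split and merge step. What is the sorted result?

Merge sort trace:

Split: [2, 4, 6, 17] -> [2, 4] and [6, 17]
  Split: [2, 4] -> [2] and [4]
  Merge: [2] + [4] -> [2, 4]
  Split: [6, 17] -> [6] and [17]
  Merge: [6] + [17] -> [6, 17]
Merge: [2, 4] + [6, 17] -> [2, 4, 6, 17]

Final sorted array: [2, 4, 6, 17]

The merge sort proceeds by recursively splitting the array and merging sorted halves.
After all merges, the sorted array is [2, 4, 6, 17].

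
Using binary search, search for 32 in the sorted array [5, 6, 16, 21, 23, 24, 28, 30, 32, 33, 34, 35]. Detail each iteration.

Binary search for 32 in [5, 6, 16, 21, 23, 24, 28, 30, 32, 33, 34, 35]:

lo=0, hi=11, mid=5, arr[mid]=24 -> 24 < 32, search right half
lo=6, hi=11, mid=8, arr[mid]=32 -> Found target at index 8!

Binary search finds 32 at index 8 after 2 comparisons. The search repeatedly halves the search space by comparing with the middle element.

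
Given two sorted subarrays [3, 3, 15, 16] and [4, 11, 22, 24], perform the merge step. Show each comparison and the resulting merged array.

Merging process:

Compare 3 vs 4: take 3 from left. Merged: [3]
Compare 3 vs 4: take 3 from left. Merged: [3, 3]
Compare 15 vs 4: take 4 from right. Merged: [3, 3, 4]
Compare 15 vs 11: take 11 from right. Merged: [3, 3, 4, 11]
Compare 15 vs 22: take 15 from left. Merged: [3, 3, 4, 11, 15]
Compare 16 vs 22: take 16 from left. Merged: [3, 3, 4, 11, 15, 16]
Append remaining from right: [22, 24]. Merged: [3, 3, 4, 11, 15, 16, 22, 24]

Final merged array: [3, 3, 4, 11, 15, 16, 22, 24]
Total comparisons: 6

The merged array is [3, 3, 4, 11, 15, 16, 22, 24], requiring 6 comparisons. The merge step runs in O(n) time where n is the total number of elements.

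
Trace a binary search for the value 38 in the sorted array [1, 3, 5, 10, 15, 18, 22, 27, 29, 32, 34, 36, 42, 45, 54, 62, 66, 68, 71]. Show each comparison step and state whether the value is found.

Binary search for 38 in [1, 3, 5, 10, 15, 18, 22, 27, 29, 32, 34, 36, 42, 45, 54, 62, 66, 68, 71]:

lo=0, hi=18, mid=9, arr[mid]=32 -> 32 < 38, search right half
lo=10, hi=18, mid=14, arr[mid]=54 -> 54 > 38, search left half
lo=10, hi=13, mid=11, arr[mid]=36 -> 36 < 38, search right half
lo=12, hi=13, mid=12, arr[mid]=42 -> 42 > 38, search left half
lo=12 > hi=11, target 38 not found

Binary search determines that 38 is not in the array after 4 comparisons. The search space was exhausted without finding the target.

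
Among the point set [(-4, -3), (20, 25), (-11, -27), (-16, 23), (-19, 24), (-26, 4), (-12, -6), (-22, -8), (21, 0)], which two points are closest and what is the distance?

Computing all pairwise distances among 9 points:

d((-4, -3), (20, 25)) = 36.8782
d((-4, -3), (-11, -27)) = 25.0
d((-4, -3), (-16, 23)) = 28.6356
d((-4, -3), (-19, 24)) = 30.8869
d((-4, -3), (-26, 4)) = 23.0868
d((-4, -3), (-12, -6)) = 8.544
d((-4, -3), (-22, -8)) = 18.6815
d((-4, -3), (21, 0)) = 25.1794
d((20, 25), (-11, -27)) = 60.5392
d((20, 25), (-16, 23)) = 36.0555
d((20, 25), (-19, 24)) = 39.0128
d((20, 25), (-26, 4)) = 50.5668
d((20, 25), (-12, -6)) = 44.5533
d((20, 25), (-22, -8)) = 53.4135
d((20, 25), (21, 0)) = 25.02
d((-11, -27), (-16, 23)) = 50.2494
d((-11, -27), (-19, 24)) = 51.6236
d((-11, -27), (-26, 4)) = 34.4384
d((-11, -27), (-12, -6)) = 21.0238
d((-11, -27), (-22, -8)) = 21.9545
d((-11, -27), (21, 0)) = 41.8688
d((-16, 23), (-19, 24)) = 3.1623 <-- minimum
d((-16, 23), (-26, 4)) = 21.4709
d((-16, 23), (-12, -6)) = 29.2746
d((-16, 23), (-22, -8)) = 31.5753
d((-16, 23), (21, 0)) = 43.566
d((-19, 24), (-26, 4)) = 21.1896
d((-19, 24), (-12, -6)) = 30.8058
d((-19, 24), (-22, -8)) = 32.1403
d((-19, 24), (21, 0)) = 46.6476
d((-26, 4), (-12, -6)) = 17.2047
d((-26, 4), (-22, -8)) = 12.6491
d((-26, 4), (21, 0)) = 47.1699
d((-12, -6), (-22, -8)) = 10.198
d((-12, -6), (21, 0)) = 33.541
d((-22, -8), (21, 0)) = 43.7379

Closest pair: (-16, 23) and (-19, 24) with distance 3.1623

The closest pair is (-16, 23) and (-19, 24) with Euclidean distance 3.1623. For 9 points, brute-force pairwise comparison is shown above. For large n, the divide-and-conquer algorithm (sort by x, recurse on halves, check the dividing strip) achieves O(n log n).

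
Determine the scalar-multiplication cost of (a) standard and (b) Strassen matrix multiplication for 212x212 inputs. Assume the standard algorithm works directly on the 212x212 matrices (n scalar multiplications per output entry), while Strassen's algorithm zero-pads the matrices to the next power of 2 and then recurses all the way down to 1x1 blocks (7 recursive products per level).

Matrix multiplication for 212x212 matrices:

Strassen's algorithm requires power-of-2 dimensions. Pad 212x212 to 256x256 (next power of 2).

Standard algorithm: 212^3 = 9528128 multiplications
Strassen's algorithm: 7^(log2(256)) = 7^8 = 5764801 multiplications
Savings: 9528128 - 5764801 = 3763327 multiplications

Standard: 9528128 multiplications (212^3). Strassen: 5764801 multiplications (7^8, after padding to 256x256). Strassen reduces 8 recursive multiplications to 7 at each level.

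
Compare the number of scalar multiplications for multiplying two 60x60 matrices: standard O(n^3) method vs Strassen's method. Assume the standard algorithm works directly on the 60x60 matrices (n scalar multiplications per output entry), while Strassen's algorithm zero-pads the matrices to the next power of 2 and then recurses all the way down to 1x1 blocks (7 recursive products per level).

Matrix multiplication for 60x60 matrices:

Strassen's algorithm requires power-of-2 dimensions. Pad 60x60 to 64x64 (next power of 2).

Standard algorithm: 60^3 = 216000 multiplications
Strassen's algorithm: 7^(log2(64)) = 7^6 = 117649 multiplications
Savings: 216000 - 117649 = 98351 multiplications

Standard: 216000 multiplications (60^3). Strassen: 117649 multiplications (7^6, after padding to 64x64). Strassen reduces 8 recursive multiplications to 7 at each level.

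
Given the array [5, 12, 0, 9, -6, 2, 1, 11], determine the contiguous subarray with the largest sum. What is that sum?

Using Kadane's algorithm on [5, 12, 0, 9, -6, 2, 1, 11]:

Scanning through the array:
Position 1 (value 12): max_ending_here = 17, max_so_far = 17
Position 2 (value 0): max_ending_here = 17, max_so_far = 17
Position 3 (value 9): max_ending_here = 26, max_so_far = 26
Position 4 (value -6): max_ending_here = 20, max_so_far = 26
Position 5 (value 2): max_ending_here = 22, max_so_far = 26
Position 6 (value 1): max_ending_here = 23, max_so_far = 26
Position 7 (value 11): max_ending_here = 34, max_so_far = 34

Maximum subarray: [5, 12, 0, 9, -6, 2, 1, 11]
Maximum sum: 34

The maximum subarray is [5, 12, 0, 9, -6, 2, 1, 11] with sum 34. This subarray runs from index 0 to index 7.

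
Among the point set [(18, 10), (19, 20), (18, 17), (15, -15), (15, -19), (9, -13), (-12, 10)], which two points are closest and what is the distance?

Computing all pairwise distances among 7 points:

d((18, 10), (19, 20)) = 10.0499
d((18, 10), (18, 17)) = 7.0
d((18, 10), (15, -15)) = 25.1794
d((18, 10), (15, -19)) = 29.1548
d((18, 10), (9, -13)) = 24.6982
d((18, 10), (-12, 10)) = 30.0
d((19, 20), (18, 17)) = 3.1623 <-- minimum
d((19, 20), (15, -15)) = 35.2278
d((19, 20), (15, -19)) = 39.2046
d((19, 20), (9, -13)) = 34.4819
d((19, 20), (-12, 10)) = 32.573
d((18, 17), (15, -15)) = 32.1403
d((18, 17), (15, -19)) = 36.1248
d((18, 17), (9, -13)) = 31.3209
d((18, 17), (-12, 10)) = 30.8058
d((15, -15), (15, -19)) = 4.0
d((15, -15), (9, -13)) = 6.3246
d((15, -15), (-12, 10)) = 36.7967
d((15, -19), (9, -13)) = 8.4853
d((15, -19), (-12, 10)) = 39.6232
d((9, -13), (-12, 10)) = 31.1448

Closest pair: (19, 20) and (18, 17) with distance 3.1623

The closest pair is (19, 20) and (18, 17) with Euclidean distance 3.1623. For 7 points, brute-force pairwise comparison is shown above. For large n, the divide-and-conquer algorithm (sort by x, recurse on halves, check the dividing strip) achieves O(n log n).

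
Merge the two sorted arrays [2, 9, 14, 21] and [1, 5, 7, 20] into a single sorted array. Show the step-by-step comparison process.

Merging process:

Compare 2 vs 1: take 1 from right. Merged: [1]
Compare 2 vs 5: take 2 from left. Merged: [1, 2]
Compare 9 vs 5: take 5 from right. Merged: [1, 2, 5]
Compare 9 vs 7: take 7 from right. Merged: [1, 2, 5, 7]
Compare 9 vs 20: take 9 from left. Merged: [1, 2, 5, 7, 9]
Compare 14 vs 20: take 14 from left. Merged: [1, 2, 5, 7, 9, 14]
Compare 21 vs 20: take 20 from right. Merged: [1, 2, 5, 7, 9, 14, 20]
Append remaining from left: [21]. Merged: [1, 2, 5, 7, 9, 14, 20, 21]

Final merged array: [1, 2, 5, 7, 9, 14, 20, 21]
Total comparisons: 7

The merged array is [1, 2, 5, 7, 9, 14, 20, 21], requiring 7 comparisons. The merge step runs in O(n) time where n is the total number of elements.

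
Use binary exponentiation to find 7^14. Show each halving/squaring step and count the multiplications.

Computing 7^14 by squaring (build up from 7^1; each line after the first costs one multiplication):

7^1 = 7
7^2 = (7^1)^2 = 7^2 = 49
7^3 = 7 * 7^2 = 7 * 49 = 343
7^6 = (7^3)^2 = 343^2 = 117649
7^7 = 7 * 7^6 = 7 * 117649 = 823543
7^14 = (7^7)^2 = 823543^2 = 678223072849

Result: 678223072849
Multiplications needed: 5 (5 lines after 7^1)

7^14 = 678223072849. Using exponentiation by squaring, this requires 5 multiplications. The key idea: if the exponent is even, square the half-power; if odd, multiply by the base once.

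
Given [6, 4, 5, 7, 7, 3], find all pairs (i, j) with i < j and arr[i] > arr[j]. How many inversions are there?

Finding inversions in [6, 4, 5, 7, 7, 3]:

(0, 1): arr[0]=6 > arr[1]=4
(0, 2): arr[0]=6 > arr[2]=5
(0, 5): arr[0]=6 > arr[5]=3
(1, 5): arr[1]=4 > arr[5]=3
(2, 5): arr[2]=5 > arr[5]=3
(3, 5): arr[3]=7 > arr[5]=3
(4, 5): arr[4]=7 > arr[5]=3

Total inversions: 7

The array has 7 inversion(s): (0,1), (0,2), (0,5), (1,5), (2,5), (3,5), (4,5). Each pair (i,j) satisfies i < j and arr[i] > arr[j].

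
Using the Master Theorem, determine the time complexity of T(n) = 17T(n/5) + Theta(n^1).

Master Theorem for T(n) = 17T(n/5) + O(n^1):

a = 17, b = 5, c = 1
log_b(a) = log_5(17) = 1.7604

Case 1: c = 1 < log_5(17) = 1.7604
T(n) = O(n^(log_5 17))

For T(n) = 17T(n/5) + O(n^1): log_5(17) = 1.7604. This is Case 1 of the Master Theorem (c < log_b(a), work dominated by leaves), giving O(n^(log_5 17)).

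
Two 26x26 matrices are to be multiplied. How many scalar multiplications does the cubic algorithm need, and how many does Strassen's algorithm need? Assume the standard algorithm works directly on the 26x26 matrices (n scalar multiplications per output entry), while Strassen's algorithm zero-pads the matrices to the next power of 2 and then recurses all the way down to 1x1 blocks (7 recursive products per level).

Matrix multiplication for 26x26 matrices:

Strassen's algorithm requires power-of-2 dimensions. Pad 26x26 to 32x32 (next power of 2).

Standard algorithm: 26^3 = 17576 multiplications
Strassen's algorithm: 7^(log2(32)) = 7^5 = 16807 multiplications
Savings: 17576 - 16807 = 769 multiplications

Standard: 17576 multiplications (26^3). Strassen: 16807 multiplications (7^5, after padding to 32x32). Strassen reduces 8 recursive multiplications to 7 at each level.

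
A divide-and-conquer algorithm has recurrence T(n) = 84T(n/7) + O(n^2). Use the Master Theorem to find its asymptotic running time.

Master Theorem for T(n) = 84T(n/7) + O(n^2):

a = 84, b = 7, c = 2
log_b(a) = log_7(84) = 2.2770

Case 1: c = 2 < log_7(84) = 2.2770
T(n) = O(n^(log_7 84))

For T(n) = 84T(n/7) + O(n^2): log_7(84) = 2.2770. This is Case 1 of the Master Theorem (c < log_b(a), work dominated by leaves), giving O(n^(log_7 84)).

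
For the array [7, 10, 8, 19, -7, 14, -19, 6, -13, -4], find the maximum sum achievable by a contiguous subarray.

Using Kadane's algorithm on [7, 10, 8, 19, -7, 14, -19, 6, -13, -4]:

Scanning through the array:
Position 1 (value 10): max_ending_here = 17, max_so_far = 17
Position 2 (value 8): max_ending_here = 25, max_so_far = 25
Position 3 (value 19): max_ending_here = 44, max_so_far = 44
Position 4 (value -7): max_ending_here = 37, max_so_far = 44
Position 5 (value 14): max_ending_here = 51, max_so_far = 51
Position 6 (value -19): max_ending_here = 32, max_so_far = 51
Position 7 (value 6): max_ending_here = 38, max_so_far = 51
Position 8 (value -13): max_ending_here = 25, max_so_far = 51
Position 9 (value -4): max_ending_here = 21, max_so_far = 51

Maximum subarray: [7, 10, 8, 19, -7, 14]
Maximum sum: 51

The maximum subarray is [7, 10, 8, 19, -7, 14] with sum 51. This subarray runs from index 0 to index 5.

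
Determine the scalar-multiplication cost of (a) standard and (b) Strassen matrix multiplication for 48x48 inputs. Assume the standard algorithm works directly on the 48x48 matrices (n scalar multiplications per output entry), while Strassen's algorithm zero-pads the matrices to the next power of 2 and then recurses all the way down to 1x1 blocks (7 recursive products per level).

Matrix multiplication for 48x48 matrices:

Strassen's algorithm requires power-of-2 dimensions. Pad 48x48 to 64x64 (next power of 2).

Standard algorithm: 48^3 = 110592 multiplications
Strassen's algorithm: 7^(log2(64)) = 7^6 = 117649 multiplications
Difference: 110592 - 117649 = -7057 (Strassen uses MORE here due to padding overhead — for small or just-over-power-of-2 n, padding can outweigh the per-level savings)

Standard: 110592 multiplications (48^3). Strassen: 117649 multiplications (7^6, after padding to 64x64). Strassen reduces 8 recursive multiplications to 7 at each level.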